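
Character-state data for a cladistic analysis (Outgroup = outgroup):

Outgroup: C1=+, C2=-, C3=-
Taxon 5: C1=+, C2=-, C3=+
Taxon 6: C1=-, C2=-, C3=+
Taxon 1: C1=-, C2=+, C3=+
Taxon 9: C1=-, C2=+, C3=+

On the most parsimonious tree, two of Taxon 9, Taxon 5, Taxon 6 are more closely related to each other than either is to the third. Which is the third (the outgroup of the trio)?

Taxon 5

Character polarity is set by the outgroup: the derived state is whichever differs from the outgroup's state, so for C1 the derived state is '-', and for the remaining characters it is '+'.
Only Taxon 1, Taxon 6, and Taxon 9 show the derived state '-' for C1, supporting them as a clade.
C2: derived state '+' in Taxon 1 and Taxon 9 only — synapomorphy for {Taxon 1, Taxon 9}.
C3 (derived state '+') is shared by all ingroup taxa — unites the whole ingroup.
Most parsimonious ingroup topology: (Taxon 5,(Taxon 6,(Taxon 1,Taxon 9))).
Taxon 9 and Taxon 6 share a more recent common ancestor with each other than either does with Taxon 5, so Taxon 5 is the least closely related of the three.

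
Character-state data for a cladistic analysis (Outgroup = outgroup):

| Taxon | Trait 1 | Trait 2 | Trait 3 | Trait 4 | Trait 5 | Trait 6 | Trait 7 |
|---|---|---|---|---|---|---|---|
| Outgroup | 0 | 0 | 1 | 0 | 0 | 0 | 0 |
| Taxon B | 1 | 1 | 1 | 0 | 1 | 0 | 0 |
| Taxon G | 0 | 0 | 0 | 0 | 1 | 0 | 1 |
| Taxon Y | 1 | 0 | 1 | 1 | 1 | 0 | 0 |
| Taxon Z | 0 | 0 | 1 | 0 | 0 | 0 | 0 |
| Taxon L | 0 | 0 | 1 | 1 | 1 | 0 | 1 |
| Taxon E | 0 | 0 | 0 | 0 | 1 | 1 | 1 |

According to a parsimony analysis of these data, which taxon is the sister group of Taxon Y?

Taxon B

Character polarity is set by the outgroup: the derived state is whichever differs from the outgroup's state, so for Trait 3 the derived state is '0', and for the remaining characters it is '1'.
Trait 1: derived state '1' in Taxon B and Taxon Y only — synapomorphy for {Taxon B, Taxon Y}.
Trait 2 (derived state '1') is unique to Taxon B (autapomorphy; uninformative for grouping).
Only Taxon E and Taxon G show the derived state '0' for Trait 3, supporting them as a clade.
Trait 4 groups Taxon L and Taxon Y, which is incompatible with the clades supported by the remaining characters; treating it as convergent (homoplasy) costs fewer steps than any alternative tree.
Trait 5: derived state '1' in Taxon B, Taxon E, Taxon G, Taxon L, and Taxon Y only — synapomorphy for {Taxon B, Taxon E, Taxon G, Taxon L, Taxon Y}.
Trait 6: derived state '1' in Taxon E only — an autapomorphy, so it tells us nothing about relationships among taxa.
Trait 7 (derived state '1') is shared by Taxon E, Taxon G, and Taxon L — a synapomorphy uniting that clade.
Most parsimonious ingroup topology: (((Taxon B,Taxon Y),((Taxon G,Taxon E),Taxon L)),Taxon Z).
Taxon Y and Taxon B form a cherry on this tree, so they are sister taxa.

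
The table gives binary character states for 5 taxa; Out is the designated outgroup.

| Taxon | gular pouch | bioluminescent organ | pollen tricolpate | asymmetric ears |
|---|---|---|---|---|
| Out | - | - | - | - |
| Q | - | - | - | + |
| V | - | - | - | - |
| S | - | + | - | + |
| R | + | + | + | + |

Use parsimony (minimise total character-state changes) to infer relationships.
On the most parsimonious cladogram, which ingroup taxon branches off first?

V

The outgroup has state '-' for every character, so '+' is the derived state throughout.
gular pouch: derived state '+' in R only — an autapomorphy, so it tells us nothing about relationships among taxa.
Only R and S show the derived state '+' for bioluminescent organ, supporting them as a clade.
pollen tricolpate (derived state '+') is unique to R (autapomorphy; uninformative for grouping).
asymmetric ears (derived state '+') is shared by Q, R, and S — a synapomorphy uniting that clade.
Most parsimonious ingroup topology: ((Q,(S,R)),V).
V is sister to the clade containing all other ingroup taxa, so it is the earliest-diverging (most basal) ingroup lineage.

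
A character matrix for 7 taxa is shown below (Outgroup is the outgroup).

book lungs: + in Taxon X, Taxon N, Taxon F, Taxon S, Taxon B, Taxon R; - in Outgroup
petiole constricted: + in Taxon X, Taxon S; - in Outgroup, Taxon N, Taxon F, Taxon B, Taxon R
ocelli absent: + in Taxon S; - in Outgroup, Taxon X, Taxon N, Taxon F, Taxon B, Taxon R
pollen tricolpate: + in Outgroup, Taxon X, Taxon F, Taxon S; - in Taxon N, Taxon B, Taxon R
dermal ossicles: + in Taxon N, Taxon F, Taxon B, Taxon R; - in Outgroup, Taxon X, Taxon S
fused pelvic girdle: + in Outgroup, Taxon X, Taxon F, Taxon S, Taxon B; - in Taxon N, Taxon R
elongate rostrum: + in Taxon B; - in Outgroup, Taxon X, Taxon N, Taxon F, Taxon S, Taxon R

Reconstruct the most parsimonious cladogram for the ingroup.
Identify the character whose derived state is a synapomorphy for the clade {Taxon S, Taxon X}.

petiole constricted

Character polarity is set by the outgroup: the derived state is whichever differs from the outgroup's state, so for pollen tricolpate, fused pelvic girdle the derived state is '-', and for the remaining characters it is '+'.
All ingroup taxa share the derived state '+' for book lungs; it defines the ingroup but does not resolve relationships within it.
Only Taxon S and Taxon X show the derived state '+' for petiole constricted, supporting them as a clade.
ocelli absent: derived state '+' in Taxon S only — an autapomorphy, so it tells us nothing about relationships among taxa.
pollen tricolpate: derived state '-' in Taxon B, Taxon N, and Taxon R only — synapomorphy for {Taxon B, Taxon N, Taxon R}.
dermal ossicles: derived state '+' in Taxon B, Taxon F, Taxon N, and Taxon R only — synapomorphy for {Taxon B, Taxon F, Taxon N, Taxon R}.
fused pelvic girdle (derived state '-') is shared by Taxon N and Taxon R — a synapomorphy uniting that clade.
elongate rostrum: derived state '+' in Taxon B only — an autapomorphy, so it tells us nothing about relationships among taxa.
Most parsimonious ingroup topology: ((Taxon X,Taxon S),(((Taxon N,Taxon R),Taxon B),Taxon F)).
The clade {Taxon S, Taxon X} is supported by petiole constricted: its derived state '+' occurs in exactly those taxa and in no other taxon (including the outgroup).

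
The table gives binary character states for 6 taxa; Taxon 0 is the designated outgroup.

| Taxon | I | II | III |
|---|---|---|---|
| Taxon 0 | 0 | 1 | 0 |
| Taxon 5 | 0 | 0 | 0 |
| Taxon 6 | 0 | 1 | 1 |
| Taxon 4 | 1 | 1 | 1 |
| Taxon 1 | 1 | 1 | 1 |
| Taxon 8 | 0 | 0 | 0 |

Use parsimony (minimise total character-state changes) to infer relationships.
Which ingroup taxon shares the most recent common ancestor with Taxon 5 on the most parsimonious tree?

Character polarity is set by the outgroup: the derived state is whichever differs from the outgroup's state, so for II the derived state is '0', and for the remaining characters it is '1'.
I (derived state '1') is shared by Taxon 1 and Taxon 4 — a synapomorphy uniting that clade.
II (derived state '0') is shared by Taxon 5 and Taxon 8 — a synapomorphy uniting that clade.
Only Taxon 1, Taxon 4, and Taxon 6 show the derived state '1' for III, supporting them as a clade.
Most parsimonious ingroup topology: ((Taxon 5,Taxon 8),(Taxon 6,(Taxon 4,Taxon 1))).
Taxon 5 and Taxon 8 form a cherry on this tree, so they are sister taxa.

Taxon 8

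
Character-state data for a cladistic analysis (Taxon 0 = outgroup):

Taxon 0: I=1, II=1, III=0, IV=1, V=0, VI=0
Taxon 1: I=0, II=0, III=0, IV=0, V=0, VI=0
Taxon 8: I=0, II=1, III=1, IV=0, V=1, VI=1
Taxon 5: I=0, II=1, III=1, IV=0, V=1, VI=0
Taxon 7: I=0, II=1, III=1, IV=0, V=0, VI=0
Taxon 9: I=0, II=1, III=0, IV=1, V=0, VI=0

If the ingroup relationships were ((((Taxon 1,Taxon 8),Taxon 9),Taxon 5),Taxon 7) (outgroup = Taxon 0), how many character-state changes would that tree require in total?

10

Map each character onto ((((Taxon 1,Taxon 8),Taxon 9),Taxon 5),Taxon 7) (rooted by Taxon 0) and count the minimum state changes it requires (Fitch parsimony):
I: 1; II: 1; III: 3; IV: 2; V: 2; VI: 1.
Total tree length = 10.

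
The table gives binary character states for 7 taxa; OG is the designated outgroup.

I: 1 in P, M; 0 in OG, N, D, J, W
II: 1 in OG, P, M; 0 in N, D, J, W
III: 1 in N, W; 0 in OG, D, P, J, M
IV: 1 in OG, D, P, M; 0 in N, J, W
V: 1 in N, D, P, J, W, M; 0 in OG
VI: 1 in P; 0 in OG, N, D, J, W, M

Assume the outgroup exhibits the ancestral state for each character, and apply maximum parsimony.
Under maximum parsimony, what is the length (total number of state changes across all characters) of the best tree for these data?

6

Character polarity is set by the outgroup: the derived state is whichever differs from the outgroup's state, so for II, IV the derived state is '0', and for the remaining characters it is '1'.
I (derived state '1') is shared by M and P — a synapomorphy uniting that clade.
II: derived state '0' in D, J, N, and W only — synapomorphy for {D, J, N, W}.
Only N and W show the derived state '1' for III, supporting them as a clade.
Only J, N, and W show the derived state '0' for IV, supporting them as a clade.
All ingroup taxa share the derived state '1' for V; it defines the ingroup but does not resolve relationships within it.
VI: derived state '1' in P only — an autapomorphy, so it tells us nothing about relationships among taxa.
Most parsimonious ingroup topology: ((((N,W),J),D),(P,M)).
Changes per character on this tree: I: 1; II: 1; III: 1; IV: 1; V: 1; VI: 1.
Total = 6.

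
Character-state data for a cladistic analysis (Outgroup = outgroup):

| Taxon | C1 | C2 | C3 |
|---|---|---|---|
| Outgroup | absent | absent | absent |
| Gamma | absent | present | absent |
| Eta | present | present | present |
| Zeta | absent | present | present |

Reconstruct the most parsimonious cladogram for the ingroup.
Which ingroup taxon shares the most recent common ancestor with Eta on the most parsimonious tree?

The outgroup has state 'absent' for every character, so 'present' is the derived state throughout.
C1 (derived state 'present') is unique to Eta (autapomorphy; uninformative for grouping).
C2 (derived state 'present') is shared by all ingroup taxa — unites the whole ingroup.
C3 (derived state 'present') is shared by Eta and Zeta — a synapomorphy uniting that clade.
Most parsimonious ingroup topology: (Gamma,(Eta,Zeta)).
Eta and Zeta form a cherry on this tree, so they are sister taxa.

Zeta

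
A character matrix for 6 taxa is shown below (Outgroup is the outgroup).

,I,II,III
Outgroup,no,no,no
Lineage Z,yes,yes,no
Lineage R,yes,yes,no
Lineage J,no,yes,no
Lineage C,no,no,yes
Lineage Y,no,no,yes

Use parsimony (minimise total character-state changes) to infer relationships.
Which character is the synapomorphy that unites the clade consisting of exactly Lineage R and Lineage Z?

The outgroup has state 'no' for every character, so 'yes' is the derived state throughout.
I (derived state 'yes') is shared by Lineage R and Lineage Z — a synapomorphy uniting that clade.
II: derived state 'yes' in Lineage J, Lineage R, and Lineage Z only — synapomorphy for {Lineage J, Lineage R, Lineage Z}.
III: derived state 'yes' in Lineage C and Lineage Y only — synapomorphy for {Lineage C, Lineage Y}.
Most parsimonious ingroup topology: (((Lineage Z,Lineage R),Lineage J),(Lineage C,Lineage Y)).
The clade {Lineage R, Lineage Z} is supported by I: its derived state 'yes' occurs in exactly those taxa and in no other taxon (including the outgroup).

I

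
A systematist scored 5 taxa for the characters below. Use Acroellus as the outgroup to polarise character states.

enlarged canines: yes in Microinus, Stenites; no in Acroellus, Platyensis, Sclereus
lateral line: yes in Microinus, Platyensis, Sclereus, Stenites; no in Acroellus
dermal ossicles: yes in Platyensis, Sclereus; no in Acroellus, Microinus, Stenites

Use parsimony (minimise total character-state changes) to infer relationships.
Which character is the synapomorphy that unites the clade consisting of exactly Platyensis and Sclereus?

The outgroup has state 'no' for every character, so 'yes' is the derived state throughout.
enlarged canines: derived state 'yes' in Microinus and Stenites only — synapomorphy for {Microinus, Stenites}.
All ingroup taxa share the derived state 'yes' for lateral line; it defines the ingroup but does not resolve relationships within it.
Only Platyensis and Sclereus show the derived state 'yes' for dermal ossicles, supporting them as a clade.
Most parsimonious ingroup topology: ((Microinus,Stenites),(Platyensis,Sclereus)).
The clade {Platyensis, Sclereus} is supported by dermal ossicles: its derived state 'yes' occurs in exactly those taxa and in no other taxon (including the outgroup).

dermal ossicles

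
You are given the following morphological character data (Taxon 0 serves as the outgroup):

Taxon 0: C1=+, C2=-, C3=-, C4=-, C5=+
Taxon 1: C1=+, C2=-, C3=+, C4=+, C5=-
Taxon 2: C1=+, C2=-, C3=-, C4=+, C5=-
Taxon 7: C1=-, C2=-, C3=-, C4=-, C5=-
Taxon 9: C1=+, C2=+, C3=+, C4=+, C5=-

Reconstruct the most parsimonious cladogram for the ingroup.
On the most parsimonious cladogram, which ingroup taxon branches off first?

Character polarity is set by the outgroup: the derived state is whichever differs from the outgroup's state, so for C1, C5 the derived state is '-', and for the remaining characters it is '+'.
C1 (derived state '-') is unique to Taxon 7 (autapomorphy; uninformative for grouping).
C2: derived state '+' in Taxon 9 only — an autapomorphy, so it tells us nothing about relationships among taxa.
C3: derived state '+' in Taxon 1 and Taxon 9 only — synapomorphy for {Taxon 1, Taxon 9}.
Only Taxon 1, Taxon 2, and Taxon 9 show the derived state '+' for C4, supporting them as a clade.
C5 (derived state '-') is shared by all ingroup taxa — unites the whole ingroup.
Most parsimonious ingroup topology: (((Taxon 1,Taxon 9),Taxon 2),Taxon 7).
Taxon 7 is sister to the clade containing all other ingroup taxa, so it is the earliest-diverging (most basal) ingroup lineage.

Taxon 7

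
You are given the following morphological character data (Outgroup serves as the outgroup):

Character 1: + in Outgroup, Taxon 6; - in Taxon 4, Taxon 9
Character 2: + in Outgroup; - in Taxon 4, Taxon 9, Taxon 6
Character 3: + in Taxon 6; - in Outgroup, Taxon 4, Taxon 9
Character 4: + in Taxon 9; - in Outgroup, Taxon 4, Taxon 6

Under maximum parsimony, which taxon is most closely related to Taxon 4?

Character polarity is set by the outgroup: the derived state is whichever differs from the outgroup's state, so for Character 1, Character 2 the derived state is '-', and for the remaining characters it is '+'.
Only Taxon 4 and Taxon 9 show the derived state '-' for Character 1, supporting them as a clade.
All ingroup taxa share the derived state '-' for Character 2; it defines the ingroup but does not resolve relationships within it.
Character 3 (derived state '+') is unique to Taxon 6 (autapomorphy; uninformative for grouping).
Character 4 (derived state '+') is unique to Taxon 9 (autapomorphy; uninformative for grouping).
Most parsimonious ingroup topology: ((Taxon 4,Taxon 9),Taxon 6).
Taxon 4 and Taxon 9 form a cherry on this tree, so they are sister taxa.

Taxon 9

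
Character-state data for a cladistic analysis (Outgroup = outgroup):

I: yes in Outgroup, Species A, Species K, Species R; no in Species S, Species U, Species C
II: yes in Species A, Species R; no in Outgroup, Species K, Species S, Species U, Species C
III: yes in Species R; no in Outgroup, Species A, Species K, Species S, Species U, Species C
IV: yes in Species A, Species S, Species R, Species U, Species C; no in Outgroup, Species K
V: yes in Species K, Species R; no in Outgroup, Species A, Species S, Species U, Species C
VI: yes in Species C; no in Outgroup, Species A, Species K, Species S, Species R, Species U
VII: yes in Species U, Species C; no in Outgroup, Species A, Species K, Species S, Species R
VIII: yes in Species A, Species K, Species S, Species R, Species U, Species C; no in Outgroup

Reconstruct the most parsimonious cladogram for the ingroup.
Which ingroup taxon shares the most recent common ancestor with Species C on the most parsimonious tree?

Character polarity is set by the outgroup: the derived state is whichever differs from the outgroup's state, so for I the derived state is 'no', and for the remaining characters it is 'yes'.
I: derived state 'no' in Species C, Species S, and Species U only — synapomorphy for {Species C, Species S, Species U}.
Only Species A and Species R show the derived state 'yes' for II, supporting them as a clade.
III: derived state 'yes' in Species R only — an autapomorphy, so it tells us nothing about relationships among taxa.
IV: derived state 'yes' in Species A, Species C, Species R, Species S, and Species U only — synapomorphy for {Species A, Species C, Species R, Species S, Species U}.
V groups Species K and Species R, which is incompatible with the clades supported by the remaining characters; treating it as convergent (homoplasy) costs fewer steps than any alternative tree.
VI (derived state 'yes') is unique to Species C (autapomorphy; uninformative for grouping).
Only Species C and Species U show the derived state 'yes' for VII, supporting them as a clade.
All ingroup taxa share the derived state 'yes' for VIII; it defines the ingroup but does not resolve relationships within it.
Most parsimonious ingroup topology: (((Species A,Species R),(Species S,(Species U,Species C))),Species K).
Species C and Species U form a cherry on this tree, so they are sister taxa.

Species U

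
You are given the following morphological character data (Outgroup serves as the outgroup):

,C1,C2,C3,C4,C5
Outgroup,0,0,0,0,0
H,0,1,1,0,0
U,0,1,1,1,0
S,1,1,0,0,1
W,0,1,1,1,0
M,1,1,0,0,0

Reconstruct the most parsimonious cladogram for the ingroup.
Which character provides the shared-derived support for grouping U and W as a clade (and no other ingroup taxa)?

C4

The outgroup has state '0' for every character, so '1' is the derived state throughout.
C1: derived state '1' in M and S only — synapomorphy for {M, S}.
All ingroup taxa share the derived state '1' for C2; it defines the ingroup but does not resolve relationships within it.
C3 (derived state '1') is shared by H, U, and W — a synapomorphy uniting that clade.
C4: derived state '1' in U and W only — synapomorphy for {U, W}.
C5: derived state '1' in S only — an autapomorphy, so it tells us nothing about relationships among taxa.
Most parsimonious ingroup topology: ((H,(U,W)),(S,M)).
The clade {U, W} is supported by C4: its derived state '1' occurs in exactly those taxa and in no other taxon (including the outgroup).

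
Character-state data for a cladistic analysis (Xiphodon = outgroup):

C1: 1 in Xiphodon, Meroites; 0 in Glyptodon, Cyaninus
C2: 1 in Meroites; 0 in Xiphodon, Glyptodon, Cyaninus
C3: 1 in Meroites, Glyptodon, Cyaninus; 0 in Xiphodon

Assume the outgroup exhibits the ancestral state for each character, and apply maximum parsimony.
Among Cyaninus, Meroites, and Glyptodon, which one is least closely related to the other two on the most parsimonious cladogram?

Character polarity is set by the outgroup: the derived state is whichever differs from the outgroup's state, so for C1 the derived state is '0', and for the remaining characters it is '1'.
C1 (derived state '0') is shared by Cyaninus and Glyptodon — a synapomorphy uniting that clade.
C2: derived state '1' in Meroites only — an autapomorphy, so it tells us nothing about relationships among taxa.
All ingroup taxa share the derived state '1' for C3; it defines the ingroup but does not resolve relationships within it.
Most parsimonious ingroup topology: (Meroites,(Glyptodon,Cyaninus)).
Glyptodon and Cyaninus share a more recent common ancestor with each other than either does with Meroites, so Meroites is the least closely related of the three.

Meroites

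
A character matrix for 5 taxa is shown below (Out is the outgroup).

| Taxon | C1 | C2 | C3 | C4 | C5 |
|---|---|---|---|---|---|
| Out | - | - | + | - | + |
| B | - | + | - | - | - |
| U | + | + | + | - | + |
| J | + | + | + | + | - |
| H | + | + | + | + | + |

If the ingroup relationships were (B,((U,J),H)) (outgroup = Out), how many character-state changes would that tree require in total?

7

Map each character onto (B,((U,J),H)) (rooted by Out) and count the minimum state changes it requires (Fitch parsimony):
C1: 1; C2: 1; C3: 1; C4: 2; C5: 2.
Total tree length = 7.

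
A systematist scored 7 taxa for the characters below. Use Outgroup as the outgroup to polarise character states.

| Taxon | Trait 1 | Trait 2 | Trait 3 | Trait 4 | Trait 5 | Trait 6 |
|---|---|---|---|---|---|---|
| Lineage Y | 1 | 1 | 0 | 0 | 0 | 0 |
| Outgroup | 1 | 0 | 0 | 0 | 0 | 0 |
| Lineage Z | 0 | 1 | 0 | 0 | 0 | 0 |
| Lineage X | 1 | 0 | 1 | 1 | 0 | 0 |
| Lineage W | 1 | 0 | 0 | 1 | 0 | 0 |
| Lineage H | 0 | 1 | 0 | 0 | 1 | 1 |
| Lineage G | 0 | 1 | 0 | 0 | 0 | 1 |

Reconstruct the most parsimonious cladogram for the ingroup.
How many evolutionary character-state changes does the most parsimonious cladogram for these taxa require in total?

6

Character polarity is set by the outgroup: the derived state is whichever differs from the outgroup's state, so for Trait 1 the derived state is '0', and for the remaining characters it is '1'.
Trait 1: derived state '0' in Lineage G, Lineage H, and Lineage Z only — synapomorphy for {Lineage G, Lineage H, Lineage Z}.
Only Lineage G, Lineage H, Lineage Y, and Lineage Z show the derived state '1' for Trait 2, supporting them as a clade.
Trait 3: derived state '1' in Lineage X only — an autapomorphy, so it tells us nothing about relationships among taxa.
Trait 4: derived state '1' in Lineage W and Lineage X only — synapomorphy for {Lineage W, Lineage X}.
Trait 5: derived state '1' in Lineage H only — an autapomorphy, so it tells us nothing about relationships among taxa.
Trait 6 (derived state '1') is shared by Lineage G and Lineage H — a synapomorphy uniting that clade.
Most parsimonious ingroup topology: ((Lineage X,Lineage W),(((Lineage G,Lineage H),Lineage Z),Lineage Y)).
Changes per character on this tree: Trait 1: 1; Trait 2: 1; Trait 3: 1; Trait 4: 1; Trait 5: 1; Trait 6: 1.
Total = 6.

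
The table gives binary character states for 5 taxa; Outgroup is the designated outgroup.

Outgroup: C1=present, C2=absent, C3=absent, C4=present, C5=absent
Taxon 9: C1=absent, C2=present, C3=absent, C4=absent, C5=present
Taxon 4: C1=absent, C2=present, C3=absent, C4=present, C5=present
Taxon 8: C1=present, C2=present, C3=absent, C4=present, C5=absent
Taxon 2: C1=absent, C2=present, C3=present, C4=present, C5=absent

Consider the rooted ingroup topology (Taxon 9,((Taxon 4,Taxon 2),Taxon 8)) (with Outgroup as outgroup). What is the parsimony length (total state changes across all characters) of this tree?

Map each character onto (Taxon 9,((Taxon 4,Taxon 2),Taxon 8)) (rooted by Outgroup) and count the minimum state changes it requires (Fitch parsimony):
C1: 2; C2: 1; C3: 1; C4: 1; C5: 2.
Total tree length = 7.

7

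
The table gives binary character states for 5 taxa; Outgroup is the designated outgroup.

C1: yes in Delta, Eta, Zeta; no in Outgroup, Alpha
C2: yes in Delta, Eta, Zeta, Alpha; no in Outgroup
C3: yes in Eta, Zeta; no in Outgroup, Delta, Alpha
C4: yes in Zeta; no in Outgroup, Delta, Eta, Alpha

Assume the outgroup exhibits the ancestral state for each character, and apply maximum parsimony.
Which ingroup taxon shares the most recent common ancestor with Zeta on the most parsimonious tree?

Eta

The outgroup has state 'no' for every character, so 'yes' is the derived state throughout.
C1 (derived state 'yes') is shared by Delta, Eta, and Zeta — a synapomorphy uniting that clade.
C2 (derived state 'yes') is shared by all ingroup taxa — unites the whole ingroup.
C3 (derived state 'yes') is shared by Eta and Zeta — a synapomorphy uniting that clade.
C4: derived state 'yes' in Zeta only — an autapomorphy, so it tells us nothing about relationships among taxa.
Most parsimonious ingroup topology: ((Delta,(Eta,Zeta)),Alpha).
Zeta and Eta form a cherry on this tree, so they are sister taxa.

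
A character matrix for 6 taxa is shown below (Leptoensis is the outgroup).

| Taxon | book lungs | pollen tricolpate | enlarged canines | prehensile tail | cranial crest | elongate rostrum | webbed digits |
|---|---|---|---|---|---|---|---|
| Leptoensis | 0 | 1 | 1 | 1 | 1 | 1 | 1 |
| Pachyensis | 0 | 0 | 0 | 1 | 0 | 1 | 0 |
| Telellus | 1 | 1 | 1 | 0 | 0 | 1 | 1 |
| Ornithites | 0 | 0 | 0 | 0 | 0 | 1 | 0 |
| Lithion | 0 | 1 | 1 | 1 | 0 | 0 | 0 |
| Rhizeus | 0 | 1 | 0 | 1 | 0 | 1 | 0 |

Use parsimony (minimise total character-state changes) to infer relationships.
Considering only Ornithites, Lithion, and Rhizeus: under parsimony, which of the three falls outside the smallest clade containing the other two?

Lithion

Character polarity is set by the outgroup: the derived state is whichever differs from the outgroup's state, so for pollen tricolpate, enlarged canines, prehensile tail, cranial crest, elongate rostrum, webbed digits the derived state is '0', and for the remaining characters it is '1'.
book lungs: derived state '1' in Telellus only — an autapomorphy, so it tells us nothing about relationships among taxa.
Only Ornithites and Pachyensis show the derived state '0' for pollen tricolpate, supporting them as a clade.
enlarged canines: derived state '0' in Ornithites, Pachyensis, and Rhizeus only — synapomorphy for {Ornithites, Pachyensis, Rhizeus}.
prehensile tail groups Ornithites and Telellus, which is incompatible with the clades supported by the remaining characters; treating it as convergent (homoplasy) costs fewer steps than any alternative tree.
All ingroup taxa share the derived state '0' for cranial crest; it defines the ingroup but does not resolve relationships within it.
elongate rostrum: derived state '0' in Lithion only — an autapomorphy, so it tells us nothing about relationships among taxa.
webbed digits: derived state '0' in Lithion, Ornithites, Pachyensis, and Rhizeus only — synapomorphy for {Lithion, Ornithites, Pachyensis, Rhizeus}.
Most parsimonious ingroup topology: ((((Pachyensis,Ornithites),Rhizeus),Lithion),Telellus).
Ornithites and Rhizeus share a more recent common ancestor with each other than either does with Lithion, so Lithion is the least closely related of the three.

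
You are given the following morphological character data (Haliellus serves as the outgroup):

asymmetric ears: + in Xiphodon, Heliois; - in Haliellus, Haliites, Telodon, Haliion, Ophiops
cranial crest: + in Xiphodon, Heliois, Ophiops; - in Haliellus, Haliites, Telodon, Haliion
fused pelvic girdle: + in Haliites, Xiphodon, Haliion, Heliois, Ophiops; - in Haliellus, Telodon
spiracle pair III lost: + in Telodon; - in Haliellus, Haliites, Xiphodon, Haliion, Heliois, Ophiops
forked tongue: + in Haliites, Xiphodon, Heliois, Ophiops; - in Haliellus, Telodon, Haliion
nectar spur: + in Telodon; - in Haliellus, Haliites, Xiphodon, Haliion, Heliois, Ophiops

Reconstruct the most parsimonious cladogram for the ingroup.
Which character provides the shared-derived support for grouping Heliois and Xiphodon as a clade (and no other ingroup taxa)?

asymmetric ears

The outgroup has state '-' for every character, so '+' is the derived state throughout.
asymmetric ears (derived state '+') is shared by Heliois and Xiphodon — a synapomorphy uniting that clade.
cranial crest: derived state '+' in Heliois, Ophiops, and Xiphodon only — synapomorphy for {Heliois, Ophiops, Xiphodon}.
Only Haliion, Haliites, Heliois, Ophiops, and Xiphodon show the derived state '+' for fused pelvic girdle, supporting them as a clade.
spiracle pair III lost: derived state '+' in Telodon only — an autapomorphy, so it tells us nothing about relationships among taxa.
Only Haliites, Heliois, Ophiops, and Xiphodon show the derived state '+' for forked tongue, supporting them as a clade.
nectar spur (derived state '+') is unique to Telodon (autapomorphy; uninformative for grouping).
Most parsimonious ingroup topology: (((Haliites,((Xiphodon,Heliois),Ophiops)),Haliion),Telodon).
The clade {Heliois, Xiphodon} is supported by asymmetric ears: its derived state '+' occurs in exactly those taxa and in no other taxon (including the outgroup).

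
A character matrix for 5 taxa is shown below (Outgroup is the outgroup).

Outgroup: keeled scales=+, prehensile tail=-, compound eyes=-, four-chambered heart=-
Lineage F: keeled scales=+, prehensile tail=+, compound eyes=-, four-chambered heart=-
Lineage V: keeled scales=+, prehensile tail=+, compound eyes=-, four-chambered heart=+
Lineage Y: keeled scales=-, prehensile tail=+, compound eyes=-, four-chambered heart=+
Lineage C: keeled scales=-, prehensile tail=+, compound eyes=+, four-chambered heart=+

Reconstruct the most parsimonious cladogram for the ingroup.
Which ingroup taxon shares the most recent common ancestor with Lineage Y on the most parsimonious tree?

Character polarity is set by the outgroup: the derived state is whichever differs from the outgroup's state, so for keeled scales the derived state is '-', and for the remaining characters it is '+'.
keeled scales (derived state '-') is shared by Lineage C and Lineage Y — a synapomorphy uniting that clade.
All ingroup taxa share the derived state '+' for prehensile tail; it defines the ingroup but does not resolve relationships within it.
compound eyes (derived state '+') is unique to Lineage C (autapomorphy; uninformative for grouping).
four-chambered heart: derived state '+' in Lineage C, Lineage V, and Lineage Y only — synapomorphy for {Lineage C, Lineage V, Lineage Y}.
Most parsimonious ingroup topology: (Lineage F,(Lineage V,(Lineage Y,Lineage C))).
Lineage Y and Lineage C form a cherry on this tree, so they are sister taxa.

Lineage C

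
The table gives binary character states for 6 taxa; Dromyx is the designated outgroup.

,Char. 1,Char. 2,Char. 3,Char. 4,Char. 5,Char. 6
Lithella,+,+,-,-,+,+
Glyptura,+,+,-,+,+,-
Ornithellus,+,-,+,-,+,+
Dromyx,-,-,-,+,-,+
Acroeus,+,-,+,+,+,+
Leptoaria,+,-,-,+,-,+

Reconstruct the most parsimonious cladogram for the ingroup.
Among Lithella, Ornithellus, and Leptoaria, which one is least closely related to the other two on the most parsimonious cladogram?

Leptoaria

Character polarity is set by the outgroup: the derived state is whichever differs from the outgroup's state, so for Char. 4, Char. 6 the derived state is '-', and for the remaining characters it is '+'.
All ingroup taxa share the derived state '+' for Char. 1; it defines the ingroup but does not resolve relationships within it.
Char. 2: derived state '+' in Glyptura and Lithella only — synapomorphy for {Glyptura, Lithella}.
Char. 3 (derived state '+') is shared by Acroeus and Ornithellus — a synapomorphy uniting that clade.
Char. 4 (state '-') occurs in Lithella and Ornithellus but conflicts with the nesting implied by the other characters — most parsimoniously interpreted as homoplasy.
Char. 5 (derived state '+') is shared by Acroeus, Glyptura, Lithella, and Ornithellus — a synapomorphy uniting that clade.
Char. 6 (derived state '-') is unique to Glyptura (autapomorphy; uninformative for grouping).
Most parsimonious ingroup topology: (((Lithella,Glyptura),(Ornithellus,Acroeus)),Leptoaria).
Ornithellus and Lithella share a more recent common ancestor with each other than either does with Leptoaria, so Leptoaria is the least closely related of the three.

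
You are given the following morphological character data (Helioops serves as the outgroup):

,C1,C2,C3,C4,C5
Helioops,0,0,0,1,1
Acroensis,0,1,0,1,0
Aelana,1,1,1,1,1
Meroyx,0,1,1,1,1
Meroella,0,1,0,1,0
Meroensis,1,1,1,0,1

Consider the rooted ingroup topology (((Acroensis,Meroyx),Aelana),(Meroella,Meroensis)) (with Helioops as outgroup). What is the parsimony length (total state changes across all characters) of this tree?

9

Map each character onto (((Acroensis,Meroyx),Aelana),(Meroella,Meroensis)) (rooted by Helioops) and count the minimum state changes it requires (Fitch parsimony):
C1: 2; C2: 1; C3: 3; C4: 1; C5: 2.
Total tree length = 9.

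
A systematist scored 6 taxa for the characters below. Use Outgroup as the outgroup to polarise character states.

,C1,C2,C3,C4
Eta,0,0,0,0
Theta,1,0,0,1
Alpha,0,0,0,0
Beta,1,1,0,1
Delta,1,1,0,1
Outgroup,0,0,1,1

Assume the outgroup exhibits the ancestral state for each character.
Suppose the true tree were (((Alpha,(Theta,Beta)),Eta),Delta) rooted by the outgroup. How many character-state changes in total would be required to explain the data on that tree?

Map each character onto (((Alpha,(Theta,Beta)),Eta),Delta) (rooted by Outgroup) and count the minimum state changes it requires (Fitch parsimony):
C1: 2; C2: 2; C3: 1; C4: 2.
Total tree length = 7.

7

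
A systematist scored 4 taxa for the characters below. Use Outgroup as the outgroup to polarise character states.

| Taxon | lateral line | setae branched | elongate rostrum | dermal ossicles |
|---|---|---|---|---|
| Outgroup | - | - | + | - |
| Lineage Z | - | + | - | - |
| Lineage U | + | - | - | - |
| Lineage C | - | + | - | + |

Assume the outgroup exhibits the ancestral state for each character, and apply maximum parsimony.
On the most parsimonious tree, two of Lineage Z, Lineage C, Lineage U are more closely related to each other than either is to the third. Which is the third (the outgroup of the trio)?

Lineage U

Character polarity is set by the outgroup: the derived state is whichever differs from the outgroup's state, so for elongate rostrum the derived state is '-', and for the remaining characters it is '+'.
lateral line (derived state '+') is unique to Lineage U (autapomorphy; uninformative for grouping).
setae branched: derived state '+' in Lineage C and Lineage Z only — synapomorphy for {Lineage C, Lineage Z}.
elongate rostrum (derived state '-') is shared by all ingroup taxa — unites the whole ingroup.
dermal ossicles (derived state '+') is unique to Lineage C (autapomorphy; uninformative for grouping).
Most parsimonious ingroup topology: ((Lineage Z,Lineage C),Lineage U).
Lineage Z and Lineage C share a more recent common ancestor with each other than either does with Lineage U, so Lineage U is the least closely related of the three.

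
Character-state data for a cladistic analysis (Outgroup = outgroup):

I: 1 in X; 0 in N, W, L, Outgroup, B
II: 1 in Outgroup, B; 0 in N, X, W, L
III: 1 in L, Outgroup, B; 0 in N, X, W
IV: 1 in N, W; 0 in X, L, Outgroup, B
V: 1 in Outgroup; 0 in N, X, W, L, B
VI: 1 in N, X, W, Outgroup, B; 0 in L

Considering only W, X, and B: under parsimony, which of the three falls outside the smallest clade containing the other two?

B

Character polarity is set by the outgroup: the derived state is whichever differs from the outgroup's state, so for II, III, V, VI the derived state is '0', and for the remaining characters it is '1'.
I: derived state '1' in X only — an autapomorphy, so it tells us nothing about relationships among taxa.
Only L, N, W, and X show the derived state '0' for II, supporting them as a clade.
III (derived state '0') is shared by N, W, and X — a synapomorphy uniting that clade.
IV: derived state '1' in N and W only — synapomorphy for {N, W}.
V (derived state '0') is shared by all ingroup taxa — unites the whole ingroup.
VI (derived state '0') is unique to L (autapomorphy; uninformative for grouping).
Most parsimonious ingroup topology: ((((W,N),X),L),B).
W and X share a more recent common ancestor with each other than either does with B, so B is the least closely related of the three.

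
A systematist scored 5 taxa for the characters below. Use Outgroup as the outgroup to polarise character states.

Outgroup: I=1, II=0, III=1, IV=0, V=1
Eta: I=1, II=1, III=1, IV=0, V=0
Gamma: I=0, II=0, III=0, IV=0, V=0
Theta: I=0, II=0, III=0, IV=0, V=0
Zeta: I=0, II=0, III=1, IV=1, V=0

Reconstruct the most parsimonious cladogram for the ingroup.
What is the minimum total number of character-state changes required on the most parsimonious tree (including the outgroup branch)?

Character polarity is set by the outgroup: the derived state is whichever differs from the outgroup's state, so for I, III, V the derived state is '0', and for the remaining characters it is '1'.
I (derived state '0') is shared by Gamma, Theta, and Zeta — a synapomorphy uniting that clade.
II: derived state '1' in Eta only — an autapomorphy, so it tells us nothing about relationships among taxa.
Only Gamma and Theta show the derived state '0' for III, supporting them as a clade.
IV: derived state '1' in Zeta only — an autapomorphy, so it tells us nothing about relationships among taxa.
All ingroup taxa share the derived state '0' for V; it defines the ingroup but does not resolve relationships within it.
Most parsimonious ingroup topology: (Eta,((Gamma,Theta),Zeta)).
Changes per character on this tree: I: 1; II: 1; III: 1; IV: 1; V: 1.
Total = 5.

5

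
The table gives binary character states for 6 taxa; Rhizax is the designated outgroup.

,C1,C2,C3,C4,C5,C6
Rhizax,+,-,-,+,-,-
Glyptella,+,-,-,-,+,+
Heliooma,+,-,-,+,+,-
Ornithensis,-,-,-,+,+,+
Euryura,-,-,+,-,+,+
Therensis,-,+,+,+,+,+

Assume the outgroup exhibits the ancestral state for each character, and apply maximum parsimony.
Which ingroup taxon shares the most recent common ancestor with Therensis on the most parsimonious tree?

Euryura

Character polarity is set by the outgroup: the derived state is whichever differs from the outgroup's state, so for C1, C4 the derived state is '-', and for the remaining characters it is '+'.
C1 (derived state '-') is shared by Euryura, Ornithensis, and Therensis — a synapomorphy uniting that clade.
C2: derived state '+' in Therensis only — an autapomorphy, so it tells us nothing about relationships among taxa.
Only Euryura and Therensis show the derived state '+' for C3, supporting them as a clade.
C4 groups Euryura and Glyptella, which is incompatible with the clades supported by the remaining characters; treating it as convergent (homoplasy) costs fewer steps than any alternative tree.
All ingroup taxa share the derived state '+' for C5; it defines the ingroup but does not resolve relationships within it.
Only Euryura, Glyptella, Ornithensis, and Therensis show the derived state '+' for C6, supporting them as a clade.
Most parsimonious ingroup topology: ((Glyptella,(Ornithensis,(Euryura,Therensis))),Heliooma).
Therensis and Euryura form a cherry on this tree, so they are sister taxa.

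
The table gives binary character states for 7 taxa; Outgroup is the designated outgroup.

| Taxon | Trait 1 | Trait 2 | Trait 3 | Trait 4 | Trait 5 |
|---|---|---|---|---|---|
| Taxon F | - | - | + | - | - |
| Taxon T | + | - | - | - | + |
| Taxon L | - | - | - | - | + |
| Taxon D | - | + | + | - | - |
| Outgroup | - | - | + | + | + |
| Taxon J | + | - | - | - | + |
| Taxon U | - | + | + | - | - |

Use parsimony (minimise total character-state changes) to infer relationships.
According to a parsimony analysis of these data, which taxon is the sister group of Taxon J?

Taxon T

Character polarity is set by the outgroup: the derived state is whichever differs from the outgroup's state, so for Trait 3, Trait 4, Trait 5 the derived state is '-', and for the remaining characters it is '+'.
Trait 1: derived state '+' in Taxon J and Taxon T only — synapomorphy for {Taxon J, Taxon T}.
Only Taxon D and Taxon U show the derived state '+' for Trait 2, supporting them as a clade.
Trait 3 (derived state '-') is shared by Taxon J, Taxon L, and Taxon T — a synapomorphy uniting that clade.
All ingroup taxa share the derived state '-' for Trait 4; it defines the ingroup but does not resolve relationships within it.
Only Taxon D, Taxon F, and Taxon U show the derived state '-' for Trait 5, supporting them as a clade.
Most parsimonious ingroup topology: (((Taxon D,Taxon U),Taxon F),((Taxon J,Taxon T),Taxon L)).
Taxon J and Taxon T form a cherry on this tree, so they are sister taxa.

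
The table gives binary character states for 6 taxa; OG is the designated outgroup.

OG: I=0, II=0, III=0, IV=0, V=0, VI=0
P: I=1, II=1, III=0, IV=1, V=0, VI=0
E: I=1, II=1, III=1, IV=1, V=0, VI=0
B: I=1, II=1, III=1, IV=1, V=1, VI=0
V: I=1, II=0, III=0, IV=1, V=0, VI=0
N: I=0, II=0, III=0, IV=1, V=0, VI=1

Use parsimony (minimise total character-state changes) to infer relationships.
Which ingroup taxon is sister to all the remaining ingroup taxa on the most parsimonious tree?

N

The outgroup has state '0' for every character, so '1' is the derived state throughout.
I (derived state '1') is shared by B, E, P, and V — a synapomorphy uniting that clade.
II: derived state '1' in B, E, and P only — synapomorphy for {B, E, P}.
III: derived state '1' in B and E only — synapomorphy for {B, E}.
All ingroup taxa share the derived state '1' for IV; it defines the ingroup but does not resolve relationships within it.
V: derived state '1' in B only — an autapomorphy, so it tells us nothing about relationships among taxa.
VI (derived state '1') is unique to N (autapomorphy; uninformative for grouping).
Most parsimonious ingroup topology: (((P,(E,B)),V),N).
N is sister to the clade containing all other ingroup taxa, so it is the earliest-diverging (most basal) ingroup lineage.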